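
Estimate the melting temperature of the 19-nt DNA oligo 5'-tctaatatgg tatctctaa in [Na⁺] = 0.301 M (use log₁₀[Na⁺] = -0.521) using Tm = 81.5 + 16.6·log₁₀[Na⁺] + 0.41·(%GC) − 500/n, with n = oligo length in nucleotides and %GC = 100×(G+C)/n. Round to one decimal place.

57.3°C

Length n = 19. Counting bases: A=6, G=2, T=8, C=3
G+C = 5, so %GC = 5/19 × 100 = 26.316%
Salt term: 16.6 × (-0.521) = -8.649
GC term: 0.41 × 26.316 = 10.79; length term: −500/19 = −26.316
Tm = 81.5 + (-8.649) + 10.79 − 26.316 = 57.325 → 57.3°C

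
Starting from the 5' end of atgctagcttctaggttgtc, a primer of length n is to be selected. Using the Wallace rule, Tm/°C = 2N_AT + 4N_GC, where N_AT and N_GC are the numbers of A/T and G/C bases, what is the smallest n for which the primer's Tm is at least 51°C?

n = 18

First 17 bases: ATGCTAGCTTCTAGGTT → Tm = 48°C (< 51°C)
First 18 bases: ATGCTAGCTTCTAGGTTG → Tm = 52°C (≥ 51°C)
Each additional base adds 2°C (A/T) or 4°C (G/C), so Tm is non-decreasing in n; n = 18 is the first length to reach 51°C.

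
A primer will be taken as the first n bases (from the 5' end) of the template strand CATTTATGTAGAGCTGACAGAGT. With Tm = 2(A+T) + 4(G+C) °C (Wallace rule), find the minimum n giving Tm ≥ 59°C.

First 21 bases: CATTTATGTAGAGCTGACAGA → Tm = 58°C (< 59°C)
First 22 bases: CATTTATGTAGAGCTGACAGAG → Tm = 62°C (≥ 59°C)
Each additional base adds 2°C (A/T) or 4°C (G/C), so Tm is non-decreasing in n; n = 22 is the first length to reach 59°C.

n = 22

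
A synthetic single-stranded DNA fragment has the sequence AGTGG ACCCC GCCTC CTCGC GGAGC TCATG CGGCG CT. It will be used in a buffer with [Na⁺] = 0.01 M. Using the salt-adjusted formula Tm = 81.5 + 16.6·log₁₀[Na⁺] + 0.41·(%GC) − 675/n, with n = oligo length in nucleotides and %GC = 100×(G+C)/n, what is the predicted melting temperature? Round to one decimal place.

60.0°C

Length n = 37. Base counts: C=15, A=4, G=12, T=6
G+C = 27, so %GC = 27/37 × 100 = 72.973%
Salt term: 16.6 × (-2) = -33.2
GC term: 0.41 × 72.973 = 29.919; length term: −675/37 = −18.243
Tm = 81.5 + (-33.2) + 29.919 − 18.243 = 59.976 → 60.0°C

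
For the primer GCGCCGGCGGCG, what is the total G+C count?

Scanning the sequence gives G=7, T=0, A=0, C=5.
Total G or C: 7 + 5 = 12

12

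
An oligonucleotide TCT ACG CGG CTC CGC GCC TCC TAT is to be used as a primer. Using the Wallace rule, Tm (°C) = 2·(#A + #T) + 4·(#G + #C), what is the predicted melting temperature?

80°C

Base counts: C=11, G=5, A=2, T=6
AT pairs contribute 8, GC pairs contribute 16.
Tm = 2×8 + 4×16 = 80°C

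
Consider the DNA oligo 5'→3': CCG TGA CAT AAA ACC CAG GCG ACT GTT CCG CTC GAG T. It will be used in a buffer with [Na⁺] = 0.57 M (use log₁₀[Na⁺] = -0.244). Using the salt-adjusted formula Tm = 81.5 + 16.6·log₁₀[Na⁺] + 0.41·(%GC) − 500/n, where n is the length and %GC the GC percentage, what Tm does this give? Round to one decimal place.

Length n = 37. Scanning the sequence gives A=9, C=12, T=7, G=9.
G+C = 21, so %GC = 21/37 × 100 = 56.757%
Salt term: 16.6 × (-0.244) = -4.05
GC term: 0.41 × 56.757 = 23.27; length term: −500/37 = −13.514
Tm = 81.5 + (-4.05) + 23.27 − 13.514 = 87.206 → 87.2°C

87.2°C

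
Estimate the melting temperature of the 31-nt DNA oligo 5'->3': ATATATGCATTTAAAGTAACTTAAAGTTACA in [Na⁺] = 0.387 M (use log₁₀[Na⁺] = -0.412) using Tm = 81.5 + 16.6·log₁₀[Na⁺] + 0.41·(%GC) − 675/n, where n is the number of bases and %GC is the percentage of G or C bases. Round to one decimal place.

60.8°C

Length n = 31. Counting bases: T=11, C=3, G=3, A=14
G+C = 6, so %GC = 6/31 × 100 = 19.355%
Salt term: 16.6 × (-0.412) = -6.839
GC term: 0.41 × 19.355 = 7.936; length term: −675/31 = −21.774
Tm = 81.5 + (-6.839) + 7.936 − 21.774 = 60.823 → 60.8°C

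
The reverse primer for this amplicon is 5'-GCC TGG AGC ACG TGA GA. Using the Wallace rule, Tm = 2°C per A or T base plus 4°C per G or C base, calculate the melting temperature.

Scanning the sequence gives A=4, G=7, C=4, T=2.
So N_AT = 6 and N_GC = 11.
Tm = 2×6 + 4×11 = 56°C

56°C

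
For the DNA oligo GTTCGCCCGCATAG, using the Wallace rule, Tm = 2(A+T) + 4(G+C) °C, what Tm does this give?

Base counts: A=2, G=4, C=5, T=3
AT pairs contribute 5, GC pairs contribute 9.
Tm = 2(5) + 4(9) = 10 + 36 = 46°C

46°C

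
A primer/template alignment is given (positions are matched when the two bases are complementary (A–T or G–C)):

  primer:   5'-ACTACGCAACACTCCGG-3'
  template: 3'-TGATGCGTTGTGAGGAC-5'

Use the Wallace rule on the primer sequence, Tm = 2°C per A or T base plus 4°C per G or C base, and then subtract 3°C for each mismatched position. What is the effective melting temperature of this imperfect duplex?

Primer base counts: A=5, T=2, G=3, C=7 → A+T=7, G+C=10
Perfect-match Tm = 2(7) + 4(10) = 14 + 40 = 54°C
Mismatches (positions where the bases are not complementary): 1 (at position 16)
Effective Tm = 54 − 1×3 = 54 − 3 = 51°C

51°C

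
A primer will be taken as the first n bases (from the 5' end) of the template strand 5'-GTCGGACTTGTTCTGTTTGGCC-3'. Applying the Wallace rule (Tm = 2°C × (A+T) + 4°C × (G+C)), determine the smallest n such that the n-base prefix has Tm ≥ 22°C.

n = 7

First 6 bases: GTCGGA → Tm = 20°C (< 22°C)
First 7 bases: GTCGGAC → Tm = 24°C (≥ 22°C)
Each additional base adds 2°C (A/T) or 4°C (G/C), so Tm is non-decreasing in n; n = 7 is the first length to reach 22°C.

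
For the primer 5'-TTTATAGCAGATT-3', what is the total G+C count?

3

C=1, T=6, A=4, G=2
Total G or C: 2 + 1 = 3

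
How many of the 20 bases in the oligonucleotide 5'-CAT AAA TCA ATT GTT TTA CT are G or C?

4

Scanning the sequence gives C=3, G=1, A=7, T=9.
Total G or C: 1 + 3 = 4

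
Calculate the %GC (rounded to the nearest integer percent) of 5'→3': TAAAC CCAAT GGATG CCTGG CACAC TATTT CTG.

45%

Scanning the sequence gives T=9, C=9, A=9, G=6.
G+C = 6 + 9 = 15 out of 33 bases
%GC = 15/33 × 100 = 45.45% ≈ 45%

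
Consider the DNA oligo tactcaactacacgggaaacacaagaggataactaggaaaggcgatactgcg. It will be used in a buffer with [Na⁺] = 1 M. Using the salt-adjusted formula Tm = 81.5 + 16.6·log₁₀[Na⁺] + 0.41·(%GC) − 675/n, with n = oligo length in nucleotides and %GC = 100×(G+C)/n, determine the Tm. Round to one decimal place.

Length n = 52. Counting bases: T=7, C=11, A=21, G=13
G+C = 24, so %GC = 24/52 × 100 = 46.154%
Salt term: 16.6 × (0) = 0
GC term: 0.41 × 46.154 = 18.923; length term: −675/52 = −12.981
Tm = 81.5 + (0) + 18.923 − 12.981 = 87.442 → 87.4°C

87.4°C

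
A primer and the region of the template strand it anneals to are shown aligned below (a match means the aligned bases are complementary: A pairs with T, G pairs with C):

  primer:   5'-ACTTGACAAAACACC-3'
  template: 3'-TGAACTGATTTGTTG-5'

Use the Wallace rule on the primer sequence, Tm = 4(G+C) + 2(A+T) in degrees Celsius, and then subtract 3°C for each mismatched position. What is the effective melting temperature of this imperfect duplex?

Primer base counts: A=7, T=2, G=1, C=5 → A+T=9, G+C=6
Perfect-match Tm = 2(9) + 4(6) = 18 + 24 = 42°C
Mismatches (positions where the bases are not complementary): 2 (at positions 8, 14)
Effective Tm = 42 − 2×3 = 42 − 6 = 36°C

36°C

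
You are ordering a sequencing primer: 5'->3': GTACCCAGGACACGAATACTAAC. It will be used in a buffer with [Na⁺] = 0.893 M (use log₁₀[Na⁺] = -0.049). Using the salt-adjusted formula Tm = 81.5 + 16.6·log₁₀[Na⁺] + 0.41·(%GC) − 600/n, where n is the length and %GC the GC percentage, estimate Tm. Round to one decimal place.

74.2°C

Length n = 23. Base counts: C=7, A=9, G=4, T=3
G+C = 11, so %GC = 11/23 × 100 = 47.826%
Salt term: 16.6 × (-0.049) = -0.813
GC term: 0.41 × 47.826 = 19.609; length term: −600/23 = −26.087
Tm = 81.5 + (-0.813) + 19.609 − 26.087 = 74.209 → 74.2°C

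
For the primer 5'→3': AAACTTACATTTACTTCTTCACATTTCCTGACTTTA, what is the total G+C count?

Base counts: C=9, A=10, T=16, G=1
G+C = 1 + 9 = 10

10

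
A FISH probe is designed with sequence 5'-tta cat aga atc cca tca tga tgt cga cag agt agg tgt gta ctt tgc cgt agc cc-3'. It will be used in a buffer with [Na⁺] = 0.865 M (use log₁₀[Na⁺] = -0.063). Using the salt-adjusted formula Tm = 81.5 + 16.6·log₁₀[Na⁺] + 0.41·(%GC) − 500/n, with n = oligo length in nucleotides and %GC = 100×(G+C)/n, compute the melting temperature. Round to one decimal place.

Length n = 56. A=14, C=13, T=16, G=13
G+C = 26, so %GC = 26/56 × 100 = 46.429%
Salt term: 16.6 × (-0.063) = -1.046
GC term: 0.41 × 46.429 = 19.036; length term: −500/56 = −8.929
Tm = 81.5 + (-1.046) + 19.036 − 8.929 = 90.561 → 90.6°C

90.6°C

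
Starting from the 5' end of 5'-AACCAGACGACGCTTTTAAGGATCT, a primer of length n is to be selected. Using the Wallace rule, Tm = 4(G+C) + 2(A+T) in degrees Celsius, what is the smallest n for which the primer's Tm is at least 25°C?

First 8 bases: AACCAGAC → Tm = 24°C (< 25°C)
First 9 bases: AACCAGACG → Tm = 28°C (≥ 25°C)
Each additional base adds 2°C (A/T) or 4°C (G/C), so Tm is non-decreasing in n; n = 9 is the first length to reach 25°C.

n = 9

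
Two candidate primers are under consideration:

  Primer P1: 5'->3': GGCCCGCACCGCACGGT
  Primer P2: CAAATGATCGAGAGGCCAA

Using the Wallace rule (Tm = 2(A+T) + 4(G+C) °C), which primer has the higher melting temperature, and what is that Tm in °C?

Primer P1, 62°C

Primer P1: A+T=3, G+C=14 → Tm = 2(3)+4(14) = 62°C
Primer P2: A+T=10, G+C=9 → Tm = 2(10)+4(9) = 56°C
62°C vs 56°C → primer P1 is higher.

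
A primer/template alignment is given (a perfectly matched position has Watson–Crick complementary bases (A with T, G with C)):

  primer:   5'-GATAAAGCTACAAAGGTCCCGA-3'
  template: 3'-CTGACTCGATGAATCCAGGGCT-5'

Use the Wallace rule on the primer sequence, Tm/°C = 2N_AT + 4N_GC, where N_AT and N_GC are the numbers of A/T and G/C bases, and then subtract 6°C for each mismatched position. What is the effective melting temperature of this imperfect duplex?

Primer base counts: A=9, T=3, G=5, C=5 → A+T=12, G+C=10
Perfect-match Tm = 2(12) + 4(10) = 24 + 40 = 64°C
Mismatches (positions where the bases are not complementary): 5 (at positions 3, 4, 5, 12, 13)
Effective Tm = 64 − 5×6 = 64 − 30 = 34°C

34°C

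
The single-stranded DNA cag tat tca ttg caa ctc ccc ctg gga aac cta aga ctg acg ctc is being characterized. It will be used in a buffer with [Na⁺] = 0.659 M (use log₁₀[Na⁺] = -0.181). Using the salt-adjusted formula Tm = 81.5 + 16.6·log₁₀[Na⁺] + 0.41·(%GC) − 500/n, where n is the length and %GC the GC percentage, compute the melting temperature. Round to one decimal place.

88.3°C

Length n = 45. Scanning the sequence gives T=10, C=15, G=8, A=12.
G+C = 23, so %GC = 23/45 × 100 = 51.111%
Salt term: 16.6 × (-0.181) = -3.005
GC term: 0.41 × 51.111 = 20.956; length term: −500/45 = −11.111
Tm = 81.5 + (-3.005) + 20.956 − 11.111 = 88.34 → 88.3°C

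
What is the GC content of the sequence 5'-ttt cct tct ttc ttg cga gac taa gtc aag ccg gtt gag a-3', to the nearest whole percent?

45%

Base counts: A=8, T=14, C=9, G=9
G+C = 9 + 9 = 18 out of 40 bases
%GC = 18/40 × 100 = 45% ≈ 45%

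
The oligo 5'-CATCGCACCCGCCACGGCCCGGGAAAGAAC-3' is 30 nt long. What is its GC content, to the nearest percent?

70%

Scanning the sequence gives A=8, T=1, G=8, C=13.
G+C = 8 + 13 = 21 out of 30 bases
%GC = 21/30 × 100 = 70% ≈ 70%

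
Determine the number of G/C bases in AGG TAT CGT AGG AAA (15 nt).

6

C=1, T=3, A=6, G=5
G+C = 5 + 1 = 6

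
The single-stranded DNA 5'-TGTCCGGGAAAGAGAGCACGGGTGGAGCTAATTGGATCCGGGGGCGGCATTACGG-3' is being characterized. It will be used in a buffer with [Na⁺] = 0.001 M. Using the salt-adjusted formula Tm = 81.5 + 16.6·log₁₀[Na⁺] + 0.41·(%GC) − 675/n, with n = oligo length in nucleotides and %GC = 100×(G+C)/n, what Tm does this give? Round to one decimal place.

Length n = 55. Counting bases: C=10, G=24, A=12, T=9
G+C = 34, so %GC = 34/55 × 100 = 61.818%
Salt term: 16.6 × (-3) = -49.8
GC term: 0.41 × 61.818 = 25.345; length term: −675/55 = −12.273
Tm = 81.5 + (-49.8) + 25.345 − 12.273 = 44.772 → 44.8°C

44.8°C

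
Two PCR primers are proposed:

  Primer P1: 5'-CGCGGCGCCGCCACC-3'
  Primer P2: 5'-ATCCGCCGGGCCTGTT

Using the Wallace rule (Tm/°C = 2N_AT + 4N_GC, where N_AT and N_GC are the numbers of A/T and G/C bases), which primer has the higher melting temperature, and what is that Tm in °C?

Primer P1, 58°C

Primer P1: A+T=1, G+C=14 → Tm = 2(1)+4(14) = 58°C
Primer P2: A+T=5, G+C=11 → Tm = 2(5)+4(11) = 54°C
58°C vs 54°C → primer P1 is higher.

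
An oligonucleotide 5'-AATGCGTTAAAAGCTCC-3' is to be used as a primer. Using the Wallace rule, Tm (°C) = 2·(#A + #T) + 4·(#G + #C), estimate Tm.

48°C

T=4, C=4, G=3, A=6
AT pairs contribute 10, GC pairs contribute 7.
Tm = 2×10 + 4×7 = 48°C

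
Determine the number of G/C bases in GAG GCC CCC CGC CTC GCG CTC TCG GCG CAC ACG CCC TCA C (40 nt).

Counting bases: A=4, T=4, C=22, G=10
G+C = 10 + 22 = 32

32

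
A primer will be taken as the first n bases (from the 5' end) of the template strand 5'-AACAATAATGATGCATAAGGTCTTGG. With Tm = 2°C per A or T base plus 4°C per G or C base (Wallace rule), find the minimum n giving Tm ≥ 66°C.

n = 25

First 24 bases: AACAATAATGATGCATAAGGTCTT → Tm = 62°C (< 66°C)
First 25 bases: AACAATAATGATGCATAAGGTCTTG → Tm = 66°C (≥ 66°C)
Each additional base adds 2°C (A/T) or 4°C (G/C), so Tm is non-decreasing in n; n = 25 is the first length to reach 66°C.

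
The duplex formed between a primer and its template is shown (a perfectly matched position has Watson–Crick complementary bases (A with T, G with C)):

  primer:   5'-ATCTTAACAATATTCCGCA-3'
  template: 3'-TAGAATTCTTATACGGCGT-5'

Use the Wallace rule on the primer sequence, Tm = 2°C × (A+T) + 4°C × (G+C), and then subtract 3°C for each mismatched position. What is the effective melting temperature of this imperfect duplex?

44°C

Primer base counts: A=7, T=6, G=1, C=5 → A+T=13, G+C=6
Perfect-match Tm = 2(13) + 4(6) = 26 + 24 = 50°C
Mismatches (positions where the bases are not complementary): 2 (at positions 8, 14)
Effective Tm = 50 − 2×3 = 50 − 6 = 44°C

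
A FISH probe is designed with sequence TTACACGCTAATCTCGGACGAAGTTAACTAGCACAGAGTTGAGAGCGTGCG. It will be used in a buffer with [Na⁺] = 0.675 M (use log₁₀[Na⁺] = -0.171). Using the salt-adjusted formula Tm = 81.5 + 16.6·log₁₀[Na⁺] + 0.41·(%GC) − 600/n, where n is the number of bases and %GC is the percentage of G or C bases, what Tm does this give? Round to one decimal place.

87.0°C

Length n = 51. T=11, A=15, C=11, G=14
G+C = 25, so %GC = 25/51 × 100 = 49.02%
Salt term: 16.6 × (-0.171) = -2.839
GC term: 0.41 × 49.02 = 20.098; length term: −600/51 = −11.765
Tm = 81.5 + (-2.839) + 20.098 − 11.765 = 86.994 → 87.0°C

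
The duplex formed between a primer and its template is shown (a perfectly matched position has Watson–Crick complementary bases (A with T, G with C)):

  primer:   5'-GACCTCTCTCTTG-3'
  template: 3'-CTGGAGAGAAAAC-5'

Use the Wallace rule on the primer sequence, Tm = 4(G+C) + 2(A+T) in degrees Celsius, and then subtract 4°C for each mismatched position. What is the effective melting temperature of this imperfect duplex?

Primer base counts: A=1, T=5, G=2, C=5 → A+T=6, G+C=7
Perfect-match Tm = 2(6) + 4(7) = 12 + 28 = 40°C
Mismatches (positions where the bases are not complementary): 1 (at position 10)
Effective Tm = 40 − 1×4 = 40 − 4 = 36°C

36°C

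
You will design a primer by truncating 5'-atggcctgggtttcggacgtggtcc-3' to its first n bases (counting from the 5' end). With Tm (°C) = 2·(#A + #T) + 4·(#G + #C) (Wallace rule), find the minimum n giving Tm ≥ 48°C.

n = 15

First 14 bases: ATGGCCTGGGTTTC → Tm = 44°C (< 48°C)
First 15 bases: ATGGCCTGGGTTTCG → Tm = 48°C (≥ 48°C)
Each additional base adds 2°C (A/T) or 4°C (G/C), so Tm is non-decreasing in n; n = 15 is the first length to reach 48°C.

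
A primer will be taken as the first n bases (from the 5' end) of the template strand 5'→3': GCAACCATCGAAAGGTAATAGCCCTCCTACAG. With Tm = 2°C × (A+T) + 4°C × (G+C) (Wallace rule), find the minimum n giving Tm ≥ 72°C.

n = 24

First 23 bases: GCAACCATCGAAAGGTAATAGCC → Tm = 68°C (< 72°C)
First 24 bases: GCAACCATCGAAAGGTAATAGCCC → Tm = 72°C (≥ 72°C)
Each additional base adds 2°C (A/T) or 4°C (G/C), so Tm is non-decreasing in n; n = 24 is the first length to reach 72°C.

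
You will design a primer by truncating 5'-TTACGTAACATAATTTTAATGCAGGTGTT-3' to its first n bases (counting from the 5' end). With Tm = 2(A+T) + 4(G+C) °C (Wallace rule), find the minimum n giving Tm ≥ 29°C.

First 11 bases: TTACGTAACAT → Tm = 28°C (< 29°C)
First 12 bases: TTACGTAACATA → Tm = 30°C (≥ 29°C)
Since every base adds ≥2°C, Tm only increases with n, so the threshold is first crossed at n = 12.

n = 12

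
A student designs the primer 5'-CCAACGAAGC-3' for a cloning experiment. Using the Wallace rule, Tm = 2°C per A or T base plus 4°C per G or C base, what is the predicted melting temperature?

32°C

Counting bases: C=4, T=0, A=4, G=2
A+T = 4, G+C = 6
Tm = 2×4 + 4×6 = 32°C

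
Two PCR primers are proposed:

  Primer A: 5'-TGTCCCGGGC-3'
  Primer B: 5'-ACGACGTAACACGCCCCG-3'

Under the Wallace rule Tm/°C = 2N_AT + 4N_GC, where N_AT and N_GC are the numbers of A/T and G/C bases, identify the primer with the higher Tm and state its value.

Primer A: A+T=2, G+C=8 → Tm = 2(2)+4(8) = 36°C
Primer B: A+T=6, G+C=12 → Tm = 2(6)+4(12) = 60°C
36°C vs 60°C → primer B is higher.

Primer B, 60°C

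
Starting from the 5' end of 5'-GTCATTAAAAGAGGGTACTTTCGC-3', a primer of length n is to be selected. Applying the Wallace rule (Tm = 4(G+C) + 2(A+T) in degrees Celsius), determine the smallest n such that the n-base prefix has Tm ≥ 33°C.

First 12 bases: GTCATTAAAAGA → Tm = 30°C (< 33°C)
First 13 bases: GTCATTAAAAGAG → Tm = 34°C (≥ 33°C)
Each additional base adds 2°C (A/T) or 4°C (G/C), so Tm is non-decreasing in n; n = 13 is the first length to reach 33°C.

n = 13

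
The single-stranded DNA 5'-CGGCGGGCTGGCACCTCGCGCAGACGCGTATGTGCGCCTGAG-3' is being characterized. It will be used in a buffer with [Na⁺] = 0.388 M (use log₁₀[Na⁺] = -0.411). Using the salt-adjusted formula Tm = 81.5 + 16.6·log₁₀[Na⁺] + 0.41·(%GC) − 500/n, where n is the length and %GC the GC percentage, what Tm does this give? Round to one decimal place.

Length n = 42. Base counts: G=17, C=14, A=5, T=6
G+C = 31, so %GC = 31/42 × 100 = 73.81%
Salt term: 16.6 × (-0.411) = -6.823
GC term: 0.41 × 73.81 = 30.262; length term: −500/42 = −11.905
Tm = 81.5 + (-6.823) + 30.262 − 11.905 = 93.034 → 93.0°C

93.0°C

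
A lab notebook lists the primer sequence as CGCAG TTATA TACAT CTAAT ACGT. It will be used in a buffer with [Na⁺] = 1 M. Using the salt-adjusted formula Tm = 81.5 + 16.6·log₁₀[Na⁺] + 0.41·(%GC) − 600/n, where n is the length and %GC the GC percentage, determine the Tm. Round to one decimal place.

70.2°C

Length n = 24. Counting bases: C=5, T=8, A=8, G=3
G+C = 8, so %GC = 8/24 × 100 = 33.333%
Salt term: 16.6 × (0) = 0
GC term: 0.41 × 33.333 = 13.667; length term: −600/24 = −25
Tm = 81.5 + (0) + 13.667 − 25 = 70.167 → 70.2°C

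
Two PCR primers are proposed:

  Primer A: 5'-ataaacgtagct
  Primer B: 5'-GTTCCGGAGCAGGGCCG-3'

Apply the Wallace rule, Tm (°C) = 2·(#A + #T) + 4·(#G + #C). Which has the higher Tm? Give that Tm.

Primer B, 60°C

Primer A: A+T=8, G+C=4 → Tm = 2(8)+4(4) = 32°C
Primer B: A+T=4, G+C=13 → Tm = 2(4)+4(13) = 60°C
32°C vs 60°C → primer B is higher.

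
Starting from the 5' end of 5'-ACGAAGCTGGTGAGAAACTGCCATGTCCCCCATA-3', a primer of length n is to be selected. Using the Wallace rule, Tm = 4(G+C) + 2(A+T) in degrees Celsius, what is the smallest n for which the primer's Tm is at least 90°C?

n = 29

First 28 bases: ACGAAGCTGGTGAGAAACTGCCATGTCC → Tm = 86°C (< 90°C)
First 29 bases: ACGAAGCTGGTGAGAAACTGCCATGTCCC → Tm = 90°C (≥ 90°C)
Each additional base adds 2°C (A/T) or 4°C (G/C), so Tm is non-decreasing in n; n = 29 is the first length to reach 90°C.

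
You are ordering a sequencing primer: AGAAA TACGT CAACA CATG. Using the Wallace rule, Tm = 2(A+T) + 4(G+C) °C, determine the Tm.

A=9, G=3, T=3, C=4
AT pairs contribute 12, GC pairs contribute 7.
Tm = 4·7 + 2·12 = 28 + 24 = 52°C

52°C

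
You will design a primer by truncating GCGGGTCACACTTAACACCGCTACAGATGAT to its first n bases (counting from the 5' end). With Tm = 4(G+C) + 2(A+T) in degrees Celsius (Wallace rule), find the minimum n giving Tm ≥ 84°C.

n = 27

First 26 bases: GCGGGTCACACTTAACACCGCTACAG → Tm = 82°C (< 84°C)
First 27 bases: GCGGGTCACACTTAACACCGCTACAGA → Tm = 84°C (≥ 84°C)
Since every base adds ≥2°C, Tm only increases with n, so the threshold is first crossed at n = 27.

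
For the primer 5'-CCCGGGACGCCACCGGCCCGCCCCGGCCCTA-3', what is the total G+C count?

T=1, G=9, A=3, C=18
Total G or C: 9 + 18 = 27

27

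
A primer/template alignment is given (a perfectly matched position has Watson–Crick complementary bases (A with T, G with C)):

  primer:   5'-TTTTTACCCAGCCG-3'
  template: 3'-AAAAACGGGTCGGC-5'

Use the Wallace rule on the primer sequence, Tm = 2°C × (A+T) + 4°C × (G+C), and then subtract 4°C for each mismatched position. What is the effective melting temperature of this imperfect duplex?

Primer base counts: A=2, T=5, G=2, C=5 → A+T=7, G+C=7
Perfect-match Tm = 2(7) + 4(7) = 14 + 28 = 42°C
Mismatches (positions where the bases are not complementary): 1 (at position 6)
Effective Tm = 42 − 1×4 = 42 − 4 = 38°C

38°C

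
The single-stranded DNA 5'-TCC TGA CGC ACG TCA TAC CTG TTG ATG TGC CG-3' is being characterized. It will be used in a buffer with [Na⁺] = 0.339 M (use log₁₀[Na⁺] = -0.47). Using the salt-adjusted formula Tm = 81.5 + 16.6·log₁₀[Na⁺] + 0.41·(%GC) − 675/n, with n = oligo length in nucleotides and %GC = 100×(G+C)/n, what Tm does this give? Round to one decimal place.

Length n = 32. C=10, A=5, T=9, G=8
G+C = 18, so %GC = 18/32 × 100 = 56.25%
Salt term: 16.6 × (-0.47) = -7.802
GC term: 0.41 × 56.25 = 23.062; length term: −675/32 = −21.094
Tm = 81.5 + (-7.802) + 23.062 − 21.094 = 75.666 → 75.7°C

75.7°C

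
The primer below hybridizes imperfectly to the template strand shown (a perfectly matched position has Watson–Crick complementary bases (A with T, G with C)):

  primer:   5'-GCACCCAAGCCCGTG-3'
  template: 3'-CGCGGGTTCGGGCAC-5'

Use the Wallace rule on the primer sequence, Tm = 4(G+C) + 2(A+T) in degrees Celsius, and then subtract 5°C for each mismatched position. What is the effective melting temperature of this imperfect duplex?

47°C

Primer base counts: A=3, T=1, G=4, C=7 → A+T=4, G+C=11
Perfect-match Tm = 2(4) + 4(11) = 8 + 44 = 52°C
Mismatches (positions where the bases are not complementary): 1 (at position 3)
Effective Tm = 52 − 1×5 = 52 − 5 = 47°C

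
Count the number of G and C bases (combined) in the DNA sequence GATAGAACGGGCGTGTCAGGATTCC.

14

Scanning the sequence gives A=6, C=5, T=5, G=9.
Total G or C: 9 + 5 = 14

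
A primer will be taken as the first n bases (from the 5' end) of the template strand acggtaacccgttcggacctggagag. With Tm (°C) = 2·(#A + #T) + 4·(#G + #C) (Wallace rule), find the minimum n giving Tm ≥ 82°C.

n = 26

First 25 bases: ACGGTAACCCGTTCGGACCTGGAGA → Tm = 80°C (< 82°C)
First 26 bases: ACGGTAACCCGTTCGGACCTGGAGAG → Tm = 84°C (≥ 82°C)
Since every base adds ≥2°C, Tm only increases with n, so the threshold is first crossed at n = 26.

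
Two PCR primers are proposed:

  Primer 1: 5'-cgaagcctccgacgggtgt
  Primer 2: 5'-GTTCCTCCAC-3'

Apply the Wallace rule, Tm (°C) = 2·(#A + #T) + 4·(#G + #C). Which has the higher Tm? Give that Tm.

Primer 1, 64°C

Primer 1: A+T=6, G+C=13 → Tm = 2(6)+4(13) = 64°C
Primer 2: A+T=4, G+C=6 → Tm = 2(4)+4(6) = 32°C
64°C vs 32°C → primer 1 is higher.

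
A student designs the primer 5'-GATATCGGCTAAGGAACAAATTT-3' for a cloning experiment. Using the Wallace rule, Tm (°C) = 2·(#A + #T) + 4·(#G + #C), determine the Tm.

Counting bases: C=3, A=9, T=6, G=5
A+T = 15, G+C = 8
Tm = 2×15 + 4×8 = 62°C

62°C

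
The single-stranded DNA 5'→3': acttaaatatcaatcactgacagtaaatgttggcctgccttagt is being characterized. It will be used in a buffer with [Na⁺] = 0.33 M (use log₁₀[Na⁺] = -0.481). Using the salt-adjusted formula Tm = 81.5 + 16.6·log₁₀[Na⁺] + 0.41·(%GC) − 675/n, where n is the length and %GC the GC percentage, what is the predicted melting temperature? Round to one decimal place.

Length n = 44. Counting bases: G=7, A=14, C=9, T=14
G+C = 16, so %GC = 16/44 × 100 = 36.364%
Salt term: 16.6 × (-0.481) = -7.985
GC term: 0.41 × 36.364 = 14.909; length term: −675/44 = −15.341
Tm = 81.5 + (-7.985) + 14.909 − 15.341 = 73.083 → 73.1°C

73.1°C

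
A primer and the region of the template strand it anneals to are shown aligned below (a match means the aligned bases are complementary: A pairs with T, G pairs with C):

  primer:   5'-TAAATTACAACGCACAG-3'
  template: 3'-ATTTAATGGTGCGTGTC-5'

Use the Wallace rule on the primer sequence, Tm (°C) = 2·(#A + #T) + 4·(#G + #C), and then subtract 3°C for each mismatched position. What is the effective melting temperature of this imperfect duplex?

43°C

Primer base counts: A=8, T=3, G=2, C=4 → A+T=11, G+C=6
Perfect-match Tm = 2(11) + 4(6) = 22 + 24 = 46°C
Mismatches (positions where the bases are not complementary): 1 (at position 9)
Effective Tm = 46 − 1×3 = 46 − 3 = 43°C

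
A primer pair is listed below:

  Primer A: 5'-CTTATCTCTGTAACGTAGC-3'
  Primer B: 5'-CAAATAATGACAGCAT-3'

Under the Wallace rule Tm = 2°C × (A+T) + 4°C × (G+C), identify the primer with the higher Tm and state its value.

Primer A: A+T=11, G+C=8 → Tm = 2(11)+4(8) = 54°C
Primer B: A+T=11, G+C=5 → Tm = 2(11)+4(5) = 42°C
54°C vs 42°C → primer A is higher.

Primer A, 54°C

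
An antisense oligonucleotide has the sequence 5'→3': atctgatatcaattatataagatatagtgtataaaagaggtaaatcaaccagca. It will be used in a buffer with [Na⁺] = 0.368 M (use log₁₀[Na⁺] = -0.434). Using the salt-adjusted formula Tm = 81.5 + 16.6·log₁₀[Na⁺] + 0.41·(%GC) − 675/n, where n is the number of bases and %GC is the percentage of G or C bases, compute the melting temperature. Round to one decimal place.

72.4°C

Length n = 54. Scanning the sequence gives G=8, T=15, C=6, A=25.
G+C = 14, so %GC = 14/54 × 100 = 25.926%
Salt term: 16.6 × (-0.434) = -7.204
GC term: 0.41 × 25.926 = 10.63; length term: −675/54 = −12.5
Tm = 81.5 + (-7.204) + 10.63 − 12.5 = 72.426 → 72.4°C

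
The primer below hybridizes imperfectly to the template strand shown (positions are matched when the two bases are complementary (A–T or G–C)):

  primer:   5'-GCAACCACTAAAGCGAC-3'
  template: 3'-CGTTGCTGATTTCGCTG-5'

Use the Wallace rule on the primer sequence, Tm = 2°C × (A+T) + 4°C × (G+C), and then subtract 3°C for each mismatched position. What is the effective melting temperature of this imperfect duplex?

49°C

Primer base counts: A=7, T=1, G=3, C=6 → A+T=8, G+C=9
Perfect-match Tm = 2(8) + 4(9) = 16 + 36 = 52°C
Mismatches (positions where the bases are not complementary): 1 (at position 6)
Effective Tm = 52 − 1×3 = 52 − 3 = 49°C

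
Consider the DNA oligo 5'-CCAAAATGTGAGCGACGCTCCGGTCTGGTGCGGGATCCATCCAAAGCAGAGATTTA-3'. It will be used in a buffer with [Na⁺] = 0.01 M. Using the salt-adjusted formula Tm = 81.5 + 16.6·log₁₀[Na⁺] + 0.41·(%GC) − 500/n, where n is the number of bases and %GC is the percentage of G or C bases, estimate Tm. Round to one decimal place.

61.3°C

Length n = 56. Base counts: T=11, A=15, G=16, C=14
G+C = 30, so %GC = 30/56 × 100 = 53.571%
Salt term: 16.6 × (-2) = -33.2
GC term: 0.41 × 53.571 = 21.964; length term: −500/56 = −8.929
Tm = 81.5 + (-33.2) + 21.964 − 8.929 = 61.335 → 61.3°C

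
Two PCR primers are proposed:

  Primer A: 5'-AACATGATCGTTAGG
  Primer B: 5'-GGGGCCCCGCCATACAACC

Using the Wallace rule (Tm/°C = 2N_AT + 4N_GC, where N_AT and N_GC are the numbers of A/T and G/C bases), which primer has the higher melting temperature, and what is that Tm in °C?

Primer B, 66°C

Primer A: A+T=9, G+C=6 → Tm = 2(9)+4(6) = 42°C
Primer B: A+T=5, G+C=14 → Tm = 2(5)+4(14) = 66°C
42°C vs 66°C → primer B is higher.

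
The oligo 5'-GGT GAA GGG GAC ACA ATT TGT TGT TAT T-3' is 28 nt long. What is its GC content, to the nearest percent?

39%

Counting bases: T=10, C=2, G=9, A=7
G+C = 9 + 2 = 11 out of 28 bases
%GC = 11/28 × 100 = 39.29% ≈ 39%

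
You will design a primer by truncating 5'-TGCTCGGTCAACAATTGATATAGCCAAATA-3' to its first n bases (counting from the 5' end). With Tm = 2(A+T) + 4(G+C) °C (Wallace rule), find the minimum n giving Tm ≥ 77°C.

First 27 bases: TGCTCGGTCAACAATTGATATAGCCAA → Tm = 76°C (< 77°C)
First 28 bases: TGCTCGGTCAACAATTGATATAGCCAAA → Tm = 78°C (≥ 77°C)
Each additional base adds 2°C (A/T) or 4°C (G/C), so Tm is non-decreasing in n; n = 28 is the first length to reach 77°C.

n = 28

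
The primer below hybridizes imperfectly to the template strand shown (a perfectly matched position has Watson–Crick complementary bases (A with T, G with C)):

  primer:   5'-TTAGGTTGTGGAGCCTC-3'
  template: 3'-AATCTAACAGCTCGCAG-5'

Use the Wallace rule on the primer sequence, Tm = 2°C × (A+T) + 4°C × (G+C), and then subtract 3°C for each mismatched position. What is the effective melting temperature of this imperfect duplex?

Primer base counts: A=2, T=6, G=6, C=3 → A+T=8, G+C=9
Perfect-match Tm = 2(8) + 4(9) = 16 + 36 = 52°C
Mismatches (positions where the bases are not complementary): 3 (at positions 5, 10, 15)
Effective Tm = 52 − 3×3 = 52 − 9 = 43°C

43°C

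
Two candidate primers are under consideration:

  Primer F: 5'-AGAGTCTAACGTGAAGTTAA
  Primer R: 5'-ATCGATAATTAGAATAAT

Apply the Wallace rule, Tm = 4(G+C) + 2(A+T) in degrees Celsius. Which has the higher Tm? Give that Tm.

Primer F, 54°C

Primer F: A+T=13, G+C=7 → Tm = 2(13)+4(7) = 54°C
Primer R: A+T=15, G+C=3 → Tm = 2(15)+4(3) = 42°C
54°C vs 42°C → primer F is higher.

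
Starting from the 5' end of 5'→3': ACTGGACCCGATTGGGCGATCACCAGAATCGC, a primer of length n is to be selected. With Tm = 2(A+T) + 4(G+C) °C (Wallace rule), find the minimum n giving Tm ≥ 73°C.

First 22 bases: ACTGGACCCGATTGGGCGATCA → Tm = 70°C (< 73°C)
First 23 bases: ACTGGACCCGATTGGGCGATCAC → Tm = 74°C (≥ 73°C)
Since every base adds ≥2°C, Tm only increases with n, so the threshold is first crossed at n = 23.

n = 23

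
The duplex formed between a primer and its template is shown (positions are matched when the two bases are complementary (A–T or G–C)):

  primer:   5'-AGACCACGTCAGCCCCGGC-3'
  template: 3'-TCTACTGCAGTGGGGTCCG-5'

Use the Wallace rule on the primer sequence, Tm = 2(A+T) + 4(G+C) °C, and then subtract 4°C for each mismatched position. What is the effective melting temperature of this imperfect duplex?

Primer base counts: A=4, T=1, G=5, C=9 → A+T=5, G+C=14
Perfect-match Tm = 2(5) + 4(14) = 10 + 56 = 66°C
Mismatches (positions where the bases are not complementary): 4 (at positions 4, 5, 12, 16)
Effective Tm = 66 − 4×4 = 66 − 16 = 50°C

50°C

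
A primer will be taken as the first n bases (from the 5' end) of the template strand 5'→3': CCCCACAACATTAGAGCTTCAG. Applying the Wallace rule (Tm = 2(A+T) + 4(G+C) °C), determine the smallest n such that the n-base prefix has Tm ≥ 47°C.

n = 16

First 15 bases: CCCCACAACATTAGA → Tm = 44°C (< 47°C)
First 16 bases: CCCCACAACATTAGAG → Tm = 48°C (≥ 47°C)
Each additional base adds 2°C (A/T) or 4°C (G/C), so Tm is non-decreasing in n; n = 16 is the first length to reach 47°C.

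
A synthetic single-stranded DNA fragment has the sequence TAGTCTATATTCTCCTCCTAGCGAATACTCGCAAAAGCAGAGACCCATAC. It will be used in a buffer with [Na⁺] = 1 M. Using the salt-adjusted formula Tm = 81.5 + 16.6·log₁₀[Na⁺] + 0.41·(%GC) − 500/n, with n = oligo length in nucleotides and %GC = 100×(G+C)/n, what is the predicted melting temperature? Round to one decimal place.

Length n = 50. Scanning the sequence gives T=12, G=7, A=16, C=15.
G+C = 22, so %GC = 22/50 × 100 = 44%
Salt term: 16.6 × (0) = 0
GC term: 0.41 × 44 = 18.04; length term: −500/50 = −10
Tm = 81.5 + (0) + 18.04 − 10 = 89.54 → 89.5°C

89.5°C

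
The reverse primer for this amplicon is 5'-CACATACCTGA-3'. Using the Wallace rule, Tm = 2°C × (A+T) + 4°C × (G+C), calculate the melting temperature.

32°C

Counting bases: A=4, T=2, C=4, G=1
AT pairs contribute 6, GC pairs contribute 5.
Tm = 2×6 + 4×5 = 32°C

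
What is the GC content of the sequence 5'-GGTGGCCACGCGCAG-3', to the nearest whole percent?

80%

C=5, T=1, A=2, G=7
G+C = 7 + 5 = 12 out of 15 bases
%GC = 12/15 × 100 = 80% ≈ 80%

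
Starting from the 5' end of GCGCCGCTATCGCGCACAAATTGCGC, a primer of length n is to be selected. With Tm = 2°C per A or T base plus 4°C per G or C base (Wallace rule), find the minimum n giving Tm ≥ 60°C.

n = 17

First 16 bases: GCGCCGCTATCGCGCA → Tm = 56°C (< 60°C)
First 17 bases: GCGCCGCTATCGCGCAC → Tm = 60°C (≥ 60°C)
Since every base adds ≥2°C, Tm only increases with n, so the threshold is first crossed at n = 17.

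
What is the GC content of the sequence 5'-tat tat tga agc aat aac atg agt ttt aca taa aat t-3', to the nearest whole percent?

Base counts: T=14, G=4, A=16, C=3
G+C = 4 + 3 = 7 out of 37 bases
%GC = 7/37 × 100 = 18.92% ≈ 19%

19%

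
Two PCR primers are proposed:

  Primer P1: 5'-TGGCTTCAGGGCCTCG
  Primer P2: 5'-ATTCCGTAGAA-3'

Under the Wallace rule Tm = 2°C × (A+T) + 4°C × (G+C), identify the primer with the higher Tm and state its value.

Primer P1: A+T=5, G+C=11 → Tm = 2(5)+4(11) = 54°C
Primer P2: A+T=7, G+C=4 → Tm = 2(7)+4(4) = 30°C
54°C vs 30°C → primer P1 is higher.

Primer P1, 54°C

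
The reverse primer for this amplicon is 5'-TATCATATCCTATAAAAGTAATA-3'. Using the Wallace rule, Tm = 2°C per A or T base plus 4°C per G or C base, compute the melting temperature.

T=8, A=11, C=3, G=1
AT pairs contribute 19, GC pairs contribute 4.
Tm = 2×19 + 4×4 = 54°C

54°C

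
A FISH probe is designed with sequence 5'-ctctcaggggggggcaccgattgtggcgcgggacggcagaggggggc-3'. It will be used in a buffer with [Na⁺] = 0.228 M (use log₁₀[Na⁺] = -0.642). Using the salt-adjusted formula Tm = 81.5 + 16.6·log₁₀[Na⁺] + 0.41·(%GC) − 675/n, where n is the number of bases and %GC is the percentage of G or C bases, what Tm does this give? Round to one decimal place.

87.9°C

Length n = 47. G=25, A=6, C=11, T=5
G+C = 36, so %GC = 36/47 × 100 = 76.596%
Salt term: 16.6 × (-0.642) = -10.657
GC term: 0.41 × 76.596 = 31.404; length term: −675/47 = −14.362
Tm = 81.5 + (-10.657) + 31.404 − 14.362 = 87.885 → 87.9°C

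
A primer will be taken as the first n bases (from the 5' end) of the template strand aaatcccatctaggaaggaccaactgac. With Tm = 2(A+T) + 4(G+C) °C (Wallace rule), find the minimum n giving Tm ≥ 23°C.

n = 9

First 8 bases: AAATCCCA → Tm = 22°C (< 23°C)
First 9 bases: AAATCCCAT → Tm = 24°C (≥ 23°C)
Each additional base adds 2°C (A/T) or 4°C (G/C), so Tm is non-decreasing in n; n = 9 is the first length to reach 23°C.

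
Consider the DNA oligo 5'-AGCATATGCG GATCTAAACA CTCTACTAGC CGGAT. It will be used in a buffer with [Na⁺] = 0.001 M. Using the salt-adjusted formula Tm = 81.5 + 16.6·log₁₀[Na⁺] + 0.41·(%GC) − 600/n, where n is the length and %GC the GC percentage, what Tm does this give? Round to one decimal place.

Length n = 35. C=9, A=11, T=8, G=7
G+C = 16, so %GC = 16/35 × 100 = 45.714%
Salt term: 16.6 × (-3) = -49.8
GC term: 0.41 × 45.714 = 18.743; length term: −600/35 = −17.143
Tm = 81.5 + (-49.8) + 18.743 − 17.143 = 33.3 → 33.3°C

33.3°C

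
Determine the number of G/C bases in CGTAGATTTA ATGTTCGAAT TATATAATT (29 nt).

6

Base counts: A=10, G=4, T=13, C=2
G+C = 4 + 2 = 6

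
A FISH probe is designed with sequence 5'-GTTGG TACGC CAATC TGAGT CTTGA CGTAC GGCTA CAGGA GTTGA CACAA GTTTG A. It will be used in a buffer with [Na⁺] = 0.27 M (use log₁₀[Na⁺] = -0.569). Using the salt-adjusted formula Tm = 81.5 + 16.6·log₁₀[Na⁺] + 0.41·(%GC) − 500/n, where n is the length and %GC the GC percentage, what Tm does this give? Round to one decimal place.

Length n = 56. Base counts: A=14, C=11, G=16, T=15
G+C = 27, so %GC = 27/56 × 100 = 48.214%
Salt term: 16.6 × (-0.569) = -9.445
GC term: 0.41 × 48.214 = 19.768; length term: −500/56 = −8.929
Tm = 81.5 + (-9.445) + 19.768 − 8.929 = 82.894 → 82.9°C

82.9°C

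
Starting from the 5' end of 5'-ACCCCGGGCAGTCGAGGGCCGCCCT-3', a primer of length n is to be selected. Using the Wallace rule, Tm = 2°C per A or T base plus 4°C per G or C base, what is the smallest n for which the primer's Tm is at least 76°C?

First 20 bases: ACCCCGGGCAGTCGAGGGCC → Tm = 72°C (< 76°C)
First 21 bases: ACCCCGGGCAGTCGAGGGCCG → Tm = 76°C (≥ 76°C)
Since every base adds ≥2°C, Tm only increases with n, so the threshold is first crossed at n = 21.

n = 21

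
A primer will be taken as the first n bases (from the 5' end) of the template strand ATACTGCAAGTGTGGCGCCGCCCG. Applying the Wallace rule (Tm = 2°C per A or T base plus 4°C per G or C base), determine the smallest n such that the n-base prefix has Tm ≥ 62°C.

First 19 bases: ATACTGCAAGTGTGGCGCC → Tm = 60°C (< 62°C)
First 20 bases: ATACTGCAAGTGTGGCGCCG → Tm = 64°C (≥ 62°C)
Since every base adds ≥2°C, Tm only increases with n, so the threshold is first crossed at n = 20.

n = 20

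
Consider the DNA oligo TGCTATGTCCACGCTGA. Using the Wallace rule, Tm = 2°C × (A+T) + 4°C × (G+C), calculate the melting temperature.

52°C

Scanning the sequence gives G=4, A=3, C=5, T=5.
A+T = 8, G+C = 9
Tm = 2(8) + 4(9) = 16 + 36 = 52°C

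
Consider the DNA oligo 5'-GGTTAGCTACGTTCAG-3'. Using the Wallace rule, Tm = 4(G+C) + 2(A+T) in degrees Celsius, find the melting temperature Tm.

48°C

Base counts: G=5, A=3, T=5, C=3
So N_AT = 8 and N_GC = 8.
Tm = 4·8 + 2·8 = 32 + 16 = 48°C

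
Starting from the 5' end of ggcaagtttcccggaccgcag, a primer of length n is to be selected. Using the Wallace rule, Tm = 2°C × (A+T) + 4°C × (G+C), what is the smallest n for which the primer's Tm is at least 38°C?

n = 12

First 11 bases: GGCAAGTTTCC → Tm = 34°C (< 38°C)
First 12 bases: GGCAAGTTTCCC → Tm = 38°C (≥ 38°C)
Since every base adds ≥2°C, Tm only increases with n, so the threshold is first crossed at n = 12.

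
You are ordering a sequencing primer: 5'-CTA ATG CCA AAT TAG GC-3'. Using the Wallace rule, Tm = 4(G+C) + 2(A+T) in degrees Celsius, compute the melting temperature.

48°C

Counting bases: G=3, C=4, A=6, T=4
AT pairs contribute 10, GC pairs contribute 7.
Tm = 2×10 + 4×7 = 48°C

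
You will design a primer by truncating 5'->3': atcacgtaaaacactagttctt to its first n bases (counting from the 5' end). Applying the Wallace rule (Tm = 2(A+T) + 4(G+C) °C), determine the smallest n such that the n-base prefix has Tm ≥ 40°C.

n = 15

First 14 bases: ATCACGTAAAACAC → Tm = 38°C (< 40°C)
First 15 bases: ATCACGTAAAACACT → Tm = 40°C (≥ 40°C)
Since every base adds ≥2°C, Tm only increases with n, so the threshold is first crossed at n = 15.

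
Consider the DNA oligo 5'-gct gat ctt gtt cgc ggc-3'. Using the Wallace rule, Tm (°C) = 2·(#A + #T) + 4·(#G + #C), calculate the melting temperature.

58°C

Scanning the sequence gives T=6, G=6, C=5, A=1.
AT pairs contribute 7, GC pairs contribute 11.
Tm = 2×7 + 4×11 = 58°C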